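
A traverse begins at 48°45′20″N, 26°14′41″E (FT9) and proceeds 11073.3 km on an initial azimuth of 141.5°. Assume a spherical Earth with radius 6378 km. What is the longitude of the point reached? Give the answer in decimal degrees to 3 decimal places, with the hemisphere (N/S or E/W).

FT9: φ = +48.75556°, λ = +26.24472°
δ = d/R = 11073.3/6378 = 1.736171 rad
φ₂ = arcsin(sin φ₁ cos δ + cos φ₁ sin δ cos θ)
   = arcsin(0.75190·-0.16462 + 0.65927·0.98636·-0.78261) = -39.24909°
λ₂ = λ₁ + atan2(sin θ sin δ cos φ₁, cos δ − sin φ₁ sin φ₂) = 78.70178°

78.702°E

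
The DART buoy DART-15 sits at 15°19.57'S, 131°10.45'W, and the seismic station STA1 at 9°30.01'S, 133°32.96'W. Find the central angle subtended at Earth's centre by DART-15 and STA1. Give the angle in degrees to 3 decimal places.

DART-15: φ = -15.32617°, λ = -131.17417°
STA1: φ = -9.50017°, λ = -133.54933°
Δφ = 5.8260°,  Δλ = -2.3752°
a = sin²(Δφ/2) + cos φ₁ cos φ₂ sin²(Δλ/2) = 0.002991
c = 2·arcsin(√a) = 0.109439 rad = 6.2704°

6.270°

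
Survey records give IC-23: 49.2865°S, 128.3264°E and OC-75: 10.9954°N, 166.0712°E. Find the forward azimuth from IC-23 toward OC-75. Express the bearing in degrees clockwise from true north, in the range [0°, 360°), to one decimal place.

Δλ = 37.7448°
y = sin Δλ · cos φ₂ = 0.600908
x = cos φ₁ sin φ₂ − sin φ₁ cos φ₂ cos Δλ = 0.712776
θ = atan2(y, x) = 40.1327° → 40.1327° (mod 360°)

40.1°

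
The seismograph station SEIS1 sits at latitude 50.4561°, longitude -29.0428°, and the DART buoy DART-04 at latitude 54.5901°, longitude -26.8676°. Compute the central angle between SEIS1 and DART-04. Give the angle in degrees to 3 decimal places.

4.340°

Δφ = 4.1340°,  Δλ = 2.1752°
a = sin²(Δφ/2) + cos φ₁ cos φ₂ sin²(Δλ/2) = 0.001434
c = 2·arcsin(√a) = 0.075750 rad = 4.3401°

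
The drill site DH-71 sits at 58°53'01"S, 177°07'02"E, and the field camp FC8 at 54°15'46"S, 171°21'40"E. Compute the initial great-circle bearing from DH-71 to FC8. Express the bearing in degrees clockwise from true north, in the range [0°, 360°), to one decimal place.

323.1°

DH-71: φ = -58.88361°, λ = +177.11722°
FC8: φ = -54.26278°, λ = +171.36111°
Δλ = -5.7561°
y = sin Δλ · cos φ₂ = -0.058579
x = cos φ₁ sin φ₂ − sin φ₁ cos φ₂ cos Δλ = 0.078040
θ = atan2(y, x) = -36.8927° → 323.1073° (mod 360°)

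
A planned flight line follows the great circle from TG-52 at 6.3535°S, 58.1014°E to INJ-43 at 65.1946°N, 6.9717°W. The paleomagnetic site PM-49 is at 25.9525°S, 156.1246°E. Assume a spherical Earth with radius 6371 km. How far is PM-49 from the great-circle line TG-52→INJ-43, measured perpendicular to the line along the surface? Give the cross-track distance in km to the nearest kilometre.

δ₁₃ = central angle TG-52→PM-49 = 1.647170 rad  (haversine)
θ₁₃ = bearing TG-52→PM-49 = 116.753°,  θ₁₂ = bearing TG-52→INJ-43 = 337.571°
dₓₜ = R·arcsin(sin δ₁₃ · sin(θ₁₃ − θ₁₂)) = 6371·arcsin(0.99708·sin(-220.818°)) = 4522.777 km
|dₓₜ| = 4522.777 km

4523 km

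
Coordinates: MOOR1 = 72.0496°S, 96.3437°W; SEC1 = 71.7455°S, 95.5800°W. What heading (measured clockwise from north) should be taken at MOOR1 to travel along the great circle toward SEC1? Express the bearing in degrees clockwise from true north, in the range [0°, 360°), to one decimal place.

Δλ = 0.7637°
y = sin Δλ · cos φ₂ = 0.004175
x = cos φ₁ sin φ₂ − sin φ₁ cos φ₂ cos Δλ = 0.005281
θ = atan2(y, x) = 38.3289° → 38.3289° (mod 360°)

38.3°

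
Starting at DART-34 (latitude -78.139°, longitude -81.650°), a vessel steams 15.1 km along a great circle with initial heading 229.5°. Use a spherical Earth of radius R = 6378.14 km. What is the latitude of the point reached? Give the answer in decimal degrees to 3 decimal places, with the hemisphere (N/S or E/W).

δ = d/R = 15.1/6378.14 = 0.002367 rad
φ₂ = arcsin(sin φ₁ cos δ + cos φ₁ sin δ cos θ)
   = arcsin(-0.97865·1.00000 + 0.20554·0.00237·-0.64945) = -78.22665°
λ₂ = λ₁ + atan2(sin θ sin δ cos φ₁, cos δ − sin φ₁ sin φ₂) = -82.15552°

78.227°S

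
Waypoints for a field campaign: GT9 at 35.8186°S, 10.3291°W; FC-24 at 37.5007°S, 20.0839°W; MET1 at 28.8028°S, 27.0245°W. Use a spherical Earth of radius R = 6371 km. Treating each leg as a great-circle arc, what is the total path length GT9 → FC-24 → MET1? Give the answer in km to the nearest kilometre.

GT9→FC-24: c = 0.139626 rad, d = 889.56 km
FC-24→MET1: c = 0.182434 rad, d = 1162.29 km
Total = 889.56 + 1162.29 = 2051.84 km

2052 km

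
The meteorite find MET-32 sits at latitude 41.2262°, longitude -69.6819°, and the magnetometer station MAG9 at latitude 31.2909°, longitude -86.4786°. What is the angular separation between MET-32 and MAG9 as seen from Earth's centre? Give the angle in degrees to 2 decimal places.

Δφ = -9.9353°,  Δλ = -16.7967°
a = sin²(Δφ/2) + cos φ₁ cos φ₂ sin²(Δλ/2) = 0.021209
c = 2·arcsin(√a) = 0.292304 rad = 16.7478°

16.75°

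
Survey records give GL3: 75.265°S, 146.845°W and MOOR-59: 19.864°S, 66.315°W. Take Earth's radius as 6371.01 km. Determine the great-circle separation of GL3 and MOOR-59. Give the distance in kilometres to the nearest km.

7607 km

Δφ = 55.4010°,  Δλ = 80.5300°
a = sin²(Δφ/2) + cos φ₁ cos φ₂ sin²(Δλ/2) = 0.316014
c = 2·arcsin(√a) = 1.193969 rad = 68.4094°
d = R·c = 6371.01 × 1.193969 = 7606.8 km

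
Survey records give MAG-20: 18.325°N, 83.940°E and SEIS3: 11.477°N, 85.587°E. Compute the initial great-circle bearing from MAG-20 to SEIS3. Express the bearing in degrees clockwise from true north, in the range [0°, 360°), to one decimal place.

Δλ = 1.6470°
y = sin Δλ · cos φ₂ = 0.028167
x = cos φ₁ sin φ₂ − sin φ₁ cos φ₂ cos Δλ = -0.119108
θ = atan2(y, x) = 166.6951° → 166.6951° (mod 360°)

166.7°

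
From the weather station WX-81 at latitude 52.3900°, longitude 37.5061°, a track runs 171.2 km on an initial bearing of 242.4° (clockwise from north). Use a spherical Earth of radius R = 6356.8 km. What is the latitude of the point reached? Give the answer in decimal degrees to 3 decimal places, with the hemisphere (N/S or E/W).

51.654°N

δ = d/R = 171.2/6356.8 = 0.026932 rad
φ₂ = arcsin(sin φ₁ cos δ + cos φ₁ sin δ cos θ)
   = arcsin(0.79218·0.99964 + 0.61028·0.02693·-0.46330) = 51.65432°
λ₂ = λ₁ + atan2(sin θ sin δ cos φ₁, cos δ − sin φ₁ sin φ₂) = 35.30165°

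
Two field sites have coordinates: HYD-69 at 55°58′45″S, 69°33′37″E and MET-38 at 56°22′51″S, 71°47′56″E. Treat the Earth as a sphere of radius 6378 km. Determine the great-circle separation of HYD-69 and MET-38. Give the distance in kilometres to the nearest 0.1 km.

HYD-69: φ = -55.97917°, λ = +69.56028°
MET-38: φ = -56.38083°, λ = +71.79889°
Δφ = -0.4017°,  Δλ = 2.2386°
a = sin²(Δφ/2) + cos φ₁ cos φ₂ sin²(Δλ/2) = 0.000130
c = 2·arcsin(√a) = 0.022847 rad = 1.3091°
d = R·c = 6378 × 0.022847 = 145.7 km

145.7 km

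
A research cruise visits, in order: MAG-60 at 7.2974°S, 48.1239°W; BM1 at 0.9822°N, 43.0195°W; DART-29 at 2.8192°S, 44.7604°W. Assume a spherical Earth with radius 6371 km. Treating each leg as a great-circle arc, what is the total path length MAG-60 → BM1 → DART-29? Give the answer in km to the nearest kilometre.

MAG-60→BM1: c = 0.169649 rad, d = 1080.83 km
BM1→DART-29: c = 0.072970 rad, d = 464.89 km
Total = 1080.83 + 464.89 = 1545.72 km

1546 km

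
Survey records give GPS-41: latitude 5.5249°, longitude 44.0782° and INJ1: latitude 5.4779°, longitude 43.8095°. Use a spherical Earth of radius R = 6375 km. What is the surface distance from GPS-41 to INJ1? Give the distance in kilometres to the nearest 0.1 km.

Δφ = -0.0470°,  Δλ = -0.2687°
a = sin²(Δφ/2) + cos φ₁ cos φ₂ sin²(Δλ/2) = 0.000006
c = 2·arcsin(√a) = 0.004740 rad = 0.2716°
d = R·c = 6375 × 0.004740 = 30.2 km

30.2 km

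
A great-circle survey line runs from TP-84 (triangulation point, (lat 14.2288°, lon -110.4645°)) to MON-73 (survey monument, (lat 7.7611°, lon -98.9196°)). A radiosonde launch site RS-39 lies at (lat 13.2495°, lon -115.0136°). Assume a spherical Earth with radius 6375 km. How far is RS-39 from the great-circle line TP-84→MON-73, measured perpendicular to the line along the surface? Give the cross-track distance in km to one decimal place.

δ₁₃ = central angle TP-84→RS-39 = 0.078994 rad  (haversine)
θ₁₃ = bearing TP-84→RS-39 = 258.051°,  θ₁₂ = bearing TP-84→MON-73 = 118.510°
dₓₜ = R·arcsin(sin δ₁₃ · sin(θ₁₃ − θ₁₂)) = 6375·arcsin(0.07891·sin(139.541°)) = 326.582 km
|dₓₜ| = 326.582 km

326.6 km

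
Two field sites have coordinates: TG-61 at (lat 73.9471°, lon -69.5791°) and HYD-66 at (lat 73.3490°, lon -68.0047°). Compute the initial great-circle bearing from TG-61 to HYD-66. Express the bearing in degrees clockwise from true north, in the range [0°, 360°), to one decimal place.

142.7°

Δλ = 1.5744°
y = sin Δλ · cos φ₂ = 0.007873
x = cos φ₁ sin φ₂ − sin φ₁ cos φ₂ cos Δλ = -0.010335
θ = atan2(y, x) = 142.7007° → 142.7007° (mod 360°)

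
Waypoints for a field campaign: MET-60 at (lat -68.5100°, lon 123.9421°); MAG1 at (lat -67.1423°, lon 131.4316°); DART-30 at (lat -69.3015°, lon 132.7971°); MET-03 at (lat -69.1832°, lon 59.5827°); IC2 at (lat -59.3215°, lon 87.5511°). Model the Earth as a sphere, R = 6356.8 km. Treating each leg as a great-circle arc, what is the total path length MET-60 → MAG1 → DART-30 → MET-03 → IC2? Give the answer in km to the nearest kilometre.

5011 km

MET-60→MAG1: c = 0.054759 rad, d = 348.09 km
MAG1→DART-30: c = 0.038706 rad, d = 246.05 km
DART-30→MET-03: c = 0.425910 rad, d = 2707.42 km
MET-03→IC2: c = 0.268964 rad, d = 1709.75 km
Total = 348.09 + 246.05 + 2707.42 + 1709.75 = 5011.31 km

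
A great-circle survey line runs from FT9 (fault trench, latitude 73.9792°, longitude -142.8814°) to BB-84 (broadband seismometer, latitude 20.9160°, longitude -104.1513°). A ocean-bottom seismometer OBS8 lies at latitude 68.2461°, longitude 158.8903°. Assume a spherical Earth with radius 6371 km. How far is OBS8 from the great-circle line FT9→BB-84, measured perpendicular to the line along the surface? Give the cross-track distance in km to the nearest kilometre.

1141 km

δ₁₃ = central angle FT9→OBS8 = 0.328370 rad  (haversine)
θ₁₃ = bearing FT9→OBS8 = 282.312°,  θ₁₂ = bearing FT9→BB-84 = 135.842°
dₓₜ = R·arcsin(sin δ₁₃ · sin(θ₁₃ − θ₁₂)) = 6371·arcsin(0.32250·sin(146.469°)) = 1141.054 km
|dₓₜ| = 1141.054 km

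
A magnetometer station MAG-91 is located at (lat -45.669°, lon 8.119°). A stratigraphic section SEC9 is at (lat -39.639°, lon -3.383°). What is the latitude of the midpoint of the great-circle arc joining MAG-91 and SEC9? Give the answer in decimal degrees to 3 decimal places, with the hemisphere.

Bx = cos φ₂ cos Δλ = 0.754614,  By = cos φ₂ sin Δλ = -0.153555
φₘ = atan2(sin φ₁ + sin φ₂, √((cos φ₁ + Bx)² + By²)) = -42.79776°
λₘ = λ₁ + atan2(By, cos φ₁ + Bx) = 2.08800°

42.798°S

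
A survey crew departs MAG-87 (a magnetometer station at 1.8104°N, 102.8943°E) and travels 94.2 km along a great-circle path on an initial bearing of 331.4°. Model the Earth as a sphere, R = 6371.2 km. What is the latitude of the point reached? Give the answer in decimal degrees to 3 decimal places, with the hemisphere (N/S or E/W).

δ = d/R = 94.2/6371.2 = 0.014785 rad
φ₂ = arcsin(sin φ₁ cos δ + cos φ₁ sin δ cos θ)
   = arcsin(0.03159·0.99989 + 0.99950·0.01478·0.87798) = 2.55412°
λ₂ = λ₁ + atan2(sin θ sin δ cos φ₁, cos δ − sin φ₁ sin φ₂) = 102.48839°

2.554°N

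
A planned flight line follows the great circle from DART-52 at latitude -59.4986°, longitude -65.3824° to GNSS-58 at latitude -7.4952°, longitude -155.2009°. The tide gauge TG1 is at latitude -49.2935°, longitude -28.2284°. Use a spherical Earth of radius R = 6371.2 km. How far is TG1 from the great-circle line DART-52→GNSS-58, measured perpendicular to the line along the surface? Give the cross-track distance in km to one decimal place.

240.9 km

δ₁₃ = central angle DART-52→TG1 = 0.410335 rad  (haversine)
θ₁₃ = bearing DART-52→TG1 = 80.898°,  θ₁₂ = bearing DART-52→GNSS-58 = 266.335°
dₓₜ = R·arcsin(sin δ₁₃ · sin(θ₁₃ − θ₁₂)) = 6371.2·arcsin(0.39892·sin(-185.438°)) = 240.904 km
|dₓₜ| = 240.904 km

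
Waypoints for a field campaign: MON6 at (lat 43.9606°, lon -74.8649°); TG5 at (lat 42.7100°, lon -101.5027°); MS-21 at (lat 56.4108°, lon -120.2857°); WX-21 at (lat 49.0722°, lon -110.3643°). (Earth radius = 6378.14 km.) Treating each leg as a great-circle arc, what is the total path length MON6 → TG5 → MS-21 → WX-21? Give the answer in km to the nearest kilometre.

5233 km

MON6→TG5: c = 0.337391 rad, d = 2151.93 km
TG5→MS-21: c = 0.317891 rad, d = 2027.55 km
MS-21→WX-21: c = 0.165182 rad, d = 1053.55 km
Total = 2151.93 + 2027.55 + 1053.55 = 5233.03 km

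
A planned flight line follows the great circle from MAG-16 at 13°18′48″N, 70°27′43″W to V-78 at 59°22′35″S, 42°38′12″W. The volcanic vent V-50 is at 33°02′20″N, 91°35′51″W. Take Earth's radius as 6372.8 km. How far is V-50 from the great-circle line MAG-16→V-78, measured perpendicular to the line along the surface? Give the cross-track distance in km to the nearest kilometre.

1330 km

MAG-16: φ = +13.31333°, λ = -70.46194°
V-78: φ = -59.37639°, λ = -42.63667°
V-50: φ = +33.03889°, λ = -91.59750°
δ₁₃ = central angle MAG-16→V-50 = 0.481194 rad  (haversine)
θ₁₃ = bearing MAG-16→V-50 = 319.226°,  θ₁₂ = bearing MAG-16→V-78 = 165.821°
dₓₜ = R·arcsin(sin δ₁₃ · sin(θ₁₃ − θ₁₂)) = 6372.8·arcsin(0.46284·sin(153.404°)) = 1330.134 km
|dₓₜ| = 1330.134 km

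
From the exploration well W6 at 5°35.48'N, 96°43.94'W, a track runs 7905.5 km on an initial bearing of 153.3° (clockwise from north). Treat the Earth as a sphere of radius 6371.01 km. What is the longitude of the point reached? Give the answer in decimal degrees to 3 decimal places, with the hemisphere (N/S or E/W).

50.332°W

W6: φ = +5.59133°, λ = -96.73233°
δ = d/R = 7905.5/6371.01 = 1.240855 rad
φ₂ = arcsin(sin φ₁ cos δ + cos φ₁ sin δ cos θ)
   = arcsin(0.09743·0.32399 + 0.99524·0.94606·-0.89337) = -54.05648°
λ₂ = λ₁ + atan2(sin θ sin δ cos φ₁, cos δ − sin φ₁ sin φ₂) = -50.33183°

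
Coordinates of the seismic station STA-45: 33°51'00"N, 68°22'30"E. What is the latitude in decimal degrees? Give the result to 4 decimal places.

33° + 51′/60 + 0″/3600 = 33 + 0.85000 + 0.00000 = 33.8500°

33.8500°N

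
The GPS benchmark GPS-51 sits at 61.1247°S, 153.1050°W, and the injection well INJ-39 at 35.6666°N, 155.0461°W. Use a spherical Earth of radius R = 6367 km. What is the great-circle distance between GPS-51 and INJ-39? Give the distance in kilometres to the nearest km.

10757 km

Δφ = 96.7913°,  Δλ = -1.9411°
a = sin²(Δφ/2) + cos φ₁ cos φ₂ sin²(Δλ/2) = 0.559239
c = 2·arcsin(√a) = 1.689554 rad = 96.8043°
d = R·c = 6367 × 1.689554 = 10757.4 km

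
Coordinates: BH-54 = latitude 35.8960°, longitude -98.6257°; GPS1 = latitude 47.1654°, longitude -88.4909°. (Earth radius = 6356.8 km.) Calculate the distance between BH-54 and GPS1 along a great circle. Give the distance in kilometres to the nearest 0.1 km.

1504.4 km

Δφ = 11.2694°,  Δλ = 10.1348°
a = sin²(Δφ/2) + cos φ₁ cos φ₂ sin²(Δλ/2) = 0.013937
c = 2·arcsin(√a) = 0.236665 rad = 13.5599°
d = R·c = 6356.8 × 0.236665 = 1504.4 km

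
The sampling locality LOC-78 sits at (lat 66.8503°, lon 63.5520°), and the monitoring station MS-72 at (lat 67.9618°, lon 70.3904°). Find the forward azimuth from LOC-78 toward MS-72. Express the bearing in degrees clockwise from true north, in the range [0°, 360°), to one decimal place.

63.9°

Δλ = 6.8384°
y = sin Δλ · cos φ₂ = 0.044678
x = cos φ₁ sin φ₂ − sin φ₁ cos φ₂ cos Δλ = 0.021853
θ = atan2(y, x) = 63.9361° → 63.9361° (mod 360°)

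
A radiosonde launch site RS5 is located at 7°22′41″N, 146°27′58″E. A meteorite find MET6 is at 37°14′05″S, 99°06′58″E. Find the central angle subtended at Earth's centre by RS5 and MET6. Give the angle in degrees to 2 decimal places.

RS5: φ = +7.37806°, λ = +146.46611°
MET6: φ = -37.23472°, λ = +99.11611°
Δφ = -44.6128°,  Δλ = -47.3500°
a = sin²(Δφ/2) + cos φ₁ cos φ₂ sin²(Δλ/2) = 0.271377
c = 2·arcsin(√a) = 1.095899 rad = 62.7904°

62.79°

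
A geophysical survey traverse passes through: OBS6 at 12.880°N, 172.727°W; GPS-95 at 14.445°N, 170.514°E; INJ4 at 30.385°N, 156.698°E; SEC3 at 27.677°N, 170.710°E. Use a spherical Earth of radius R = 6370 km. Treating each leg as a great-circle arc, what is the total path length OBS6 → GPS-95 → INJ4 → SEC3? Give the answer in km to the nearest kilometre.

5479 km

OBS6→GPS-95: c = 0.285466 rad, d = 1818.42 km
GPS-95→INJ4: c = 0.355765 rad, d = 2266.22 km
INJ4→SEC3: c = 0.218830 rad, d = 1393.94 km
Total = 1818.42 + 2266.22 + 1393.94 = 5478.58 km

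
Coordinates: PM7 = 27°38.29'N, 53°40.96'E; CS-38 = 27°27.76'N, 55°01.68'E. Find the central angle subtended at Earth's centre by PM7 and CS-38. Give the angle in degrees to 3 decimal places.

1.206°

PM7: φ = +27.63817°, λ = +53.68267°
CS-38: φ = +27.46267°, λ = +55.02800°
Δφ = -0.1755°,  Δλ = 1.3453°
a = sin²(Δφ/2) + cos φ₁ cos φ₂ sin²(Δλ/2) = 0.000111
c = 2·arcsin(√a) = 0.021042 rad = 1.2056°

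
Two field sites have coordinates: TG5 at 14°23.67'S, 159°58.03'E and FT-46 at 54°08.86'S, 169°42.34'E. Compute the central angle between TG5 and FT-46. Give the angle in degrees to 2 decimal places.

40.48°

TG5: φ = -14.39450°, λ = +159.96717°
FT-46: φ = -54.14767°, λ = +169.70567°
Δφ = -39.7532°,  Δλ = 9.7385°
a = sin²(Δφ/2) + cos φ₁ cos φ₂ sin²(Δλ/2) = 0.119684
c = 2·arcsin(√a) = 0.706511 rad = 40.4801°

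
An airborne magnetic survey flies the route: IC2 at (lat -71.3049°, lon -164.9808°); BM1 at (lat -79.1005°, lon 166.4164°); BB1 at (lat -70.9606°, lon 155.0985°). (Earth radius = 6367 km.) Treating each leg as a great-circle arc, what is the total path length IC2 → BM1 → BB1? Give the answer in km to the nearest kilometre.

2120 km

IC2→BM1: c = 0.182673 rad, d = 1163.08 km
BM1→BB1: c = 0.150303 rad, d = 956.98 km
Total = 1163.08 + 956.98 = 2120.06 km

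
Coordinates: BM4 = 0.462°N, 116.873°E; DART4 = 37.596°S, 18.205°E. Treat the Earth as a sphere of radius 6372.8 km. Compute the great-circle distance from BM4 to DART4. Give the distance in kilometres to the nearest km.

10805 km

Δφ = -38.0580°,  Δλ = -98.6680°
a = sin²(Δφ/2) + cos φ₁ cos φ₂ sin²(Δλ/2) = 0.562163
c = 2·arcsin(√a) = 1.695446 rad = 97.1419°
d = R·c = 6372.8 × 1.695446 = 10804.7 km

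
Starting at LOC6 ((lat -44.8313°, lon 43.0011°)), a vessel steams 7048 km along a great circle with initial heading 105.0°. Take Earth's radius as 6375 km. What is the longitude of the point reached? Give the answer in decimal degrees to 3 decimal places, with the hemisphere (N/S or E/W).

δ = d/R = 7048/6375 = 1.105569 rad
φ₂ = arcsin(sin φ₁ cos δ + cos φ₁ sin δ cos θ)
   = arcsin(-0.70502·0.44863 + 0.70919·0.89372·-0.25882) = -28.70723°
λ₂ = λ₁ + atan2(sin θ sin δ cos φ₁, cos δ − sin φ₁ sin φ₂) = 122.81695°

122.817°E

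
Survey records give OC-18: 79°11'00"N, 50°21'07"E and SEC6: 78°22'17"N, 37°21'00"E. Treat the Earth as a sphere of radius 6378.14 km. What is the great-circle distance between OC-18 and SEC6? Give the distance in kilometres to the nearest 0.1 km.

295.1 km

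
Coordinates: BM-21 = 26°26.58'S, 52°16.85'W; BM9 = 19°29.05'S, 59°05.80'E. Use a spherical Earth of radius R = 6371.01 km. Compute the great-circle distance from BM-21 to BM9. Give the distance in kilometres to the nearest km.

11026 km

BM-21: φ = -26.44300°, λ = -52.28083°
BM9: φ = -19.48417°, λ = +59.09667°
Δφ = 6.9588°,  Δλ = 111.3775°
a = sin²(Δφ/2) + cos φ₁ cos φ₂ sin²(Δλ/2) = 0.579577
c = 2·arcsin(√a) = 1.730630 rad = 99.1578°
d = R·c = 6371.01 × 1.730630 = 11025.9 km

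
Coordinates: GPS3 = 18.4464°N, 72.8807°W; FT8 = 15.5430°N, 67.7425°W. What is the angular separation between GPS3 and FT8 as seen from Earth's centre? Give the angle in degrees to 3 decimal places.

Δφ = -2.9034°,  Δλ = 5.1382°
a = sin²(Δφ/2) + cos φ₁ cos φ₂ sin²(Δλ/2) = 0.002478
c = 2·arcsin(√a) = 0.099602 rad = 5.7068°

5.707°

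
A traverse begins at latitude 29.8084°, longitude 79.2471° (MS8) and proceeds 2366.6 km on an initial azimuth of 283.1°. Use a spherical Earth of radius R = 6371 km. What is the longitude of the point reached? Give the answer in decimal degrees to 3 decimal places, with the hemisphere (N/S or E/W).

δ = d/R = 2366.6/6371 = 0.371464 rad
φ₂ = arcsin(sin φ₁ cos δ + cos φ₁ sin δ cos θ)
   = arcsin(0.49710·0.93180 + 0.86769·0.36298·0.22665) = 32.31559°
λ₂ = λ₁ + atan2(sin θ sin δ cos φ₁, cos δ − sin φ₁ sin φ₂) = 54.51815°

54.518°E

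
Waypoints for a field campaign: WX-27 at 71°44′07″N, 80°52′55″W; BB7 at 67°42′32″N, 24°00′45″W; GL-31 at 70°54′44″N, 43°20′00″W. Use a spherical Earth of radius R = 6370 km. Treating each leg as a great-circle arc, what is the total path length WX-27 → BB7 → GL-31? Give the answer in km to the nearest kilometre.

WX-27: φ = +71.73528°, λ = -80.88194°
BB7: φ = +67.70889°, λ = -24.01250°
GL-31: φ = +70.91222°, λ = -43.33333°
WX-27→BB7: c = 0.337378 rad, d = 2149.10 km
BB7→GL-31: c = 0.130848 rad, d = 833.50 km
Total = 2149.10 + 833.50 = 2982.60 km

2983 km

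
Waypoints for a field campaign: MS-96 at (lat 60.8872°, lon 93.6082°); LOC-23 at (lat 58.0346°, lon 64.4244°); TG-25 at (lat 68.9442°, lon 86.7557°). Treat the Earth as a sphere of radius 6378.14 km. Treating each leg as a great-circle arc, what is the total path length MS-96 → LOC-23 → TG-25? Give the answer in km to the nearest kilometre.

3293 km

MS-96→LOC-23: c = 0.261263 rad, d = 1666.37 km
LOC-23→TG-25: c = 0.255004 rad, d = 1626.45 km
Total = 1666.37 + 1626.45 = 3292.82 km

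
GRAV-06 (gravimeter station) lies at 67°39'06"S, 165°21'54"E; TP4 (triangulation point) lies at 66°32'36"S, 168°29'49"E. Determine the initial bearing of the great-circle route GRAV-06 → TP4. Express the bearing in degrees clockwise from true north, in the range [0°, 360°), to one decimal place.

GRAV-06: φ = -67.65167°, λ = +165.36500°
TP4: φ = -66.54333°, λ = +168.49694°
Δλ = 3.1319°
y = sin Δλ · cos φ₂ = 0.021748
x = cos φ₁ sin φ₂ − sin φ₁ cos φ₂ cos Δλ = 0.018793
θ = atan2(y, x) = 49.1689° → 49.1689° (mod 360°)

49.2°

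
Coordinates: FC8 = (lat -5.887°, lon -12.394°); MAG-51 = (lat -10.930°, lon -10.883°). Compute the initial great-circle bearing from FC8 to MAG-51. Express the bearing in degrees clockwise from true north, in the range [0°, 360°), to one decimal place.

163.6°

Δλ = 1.5110°
y = sin Δλ · cos φ₂ = 0.025891
x = cos φ₁ sin φ₂ − sin φ₁ cos φ₂ cos Δλ = -0.087938
θ = atan2(y, x) = 163.5947° → 163.5947° (mod 360°)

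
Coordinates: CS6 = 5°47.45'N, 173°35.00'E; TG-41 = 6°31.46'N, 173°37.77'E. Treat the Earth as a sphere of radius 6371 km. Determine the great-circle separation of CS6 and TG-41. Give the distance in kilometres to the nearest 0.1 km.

81.7 km

CS6: φ = +5.79083°, λ = +173.58333°
TG-41: φ = +6.52433°, λ = +173.62950°
Δφ = 0.7335°,  Δλ = 0.0462°
a = sin²(Δφ/2) + cos φ₁ cos φ₂ sin²(Δλ/2) = 0.000041
c = 2·arcsin(√a) = 0.012827 rad = 0.7349°
d = R·c = 6371 × 0.012827 = 81.7 km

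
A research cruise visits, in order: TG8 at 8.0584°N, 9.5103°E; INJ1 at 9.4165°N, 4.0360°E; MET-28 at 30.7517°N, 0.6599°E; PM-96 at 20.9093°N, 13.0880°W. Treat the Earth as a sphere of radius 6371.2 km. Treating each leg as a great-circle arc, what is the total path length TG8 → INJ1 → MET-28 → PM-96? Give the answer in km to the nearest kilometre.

4774 km

TG8→INJ1: c = 0.097362 rad, d = 620.31 km
INJ1→MET-28: c = 0.376393 rad, d = 2398.08 km
MET-28→PM-96: c = 0.275526 rad, d = 1755.43 km
Total = 620.31 + 2398.08 + 1755.43 = 4773.82 km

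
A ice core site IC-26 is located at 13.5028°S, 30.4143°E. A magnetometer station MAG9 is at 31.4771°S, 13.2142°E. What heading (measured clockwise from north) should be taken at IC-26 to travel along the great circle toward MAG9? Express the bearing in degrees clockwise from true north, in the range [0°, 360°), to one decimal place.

Δλ = -17.2001°
y = sin Δλ · cos φ₂ = -0.252196
x = cos φ₁ sin φ₂ − sin φ₁ cos φ₂ cos Δλ = -0.317496
θ = atan2(y, x) = -141.5389° → 218.4611° (mod 360°)

218.5°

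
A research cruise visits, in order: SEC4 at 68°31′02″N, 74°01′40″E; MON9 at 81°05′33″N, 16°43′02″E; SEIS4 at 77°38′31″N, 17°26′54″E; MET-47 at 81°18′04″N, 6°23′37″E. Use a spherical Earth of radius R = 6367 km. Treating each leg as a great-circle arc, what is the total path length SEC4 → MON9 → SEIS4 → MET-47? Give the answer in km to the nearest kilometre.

2870 km

SEC4: φ = +68.51722°, λ = +74.02778°
MON9: φ = +81.09250°, λ = +16.71722°
SEIS4: φ = +77.64194°, λ = +17.44833°
MET-47: φ = +81.30111°, λ = +6.39361°
SEC4→MON9: c = 0.317781 rad, d = 2023.31 km
MON9→SEIS4: c = 0.060268 rad, d = 383.73 km
SEIS4→MET-47: c = 0.072669 rad, d = 462.69 km
Total = 2023.31 + 383.73 + 462.69 = 2869.73 km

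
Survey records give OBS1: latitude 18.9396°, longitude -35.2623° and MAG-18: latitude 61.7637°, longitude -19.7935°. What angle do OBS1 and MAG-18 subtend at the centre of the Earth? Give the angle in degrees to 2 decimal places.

44.17°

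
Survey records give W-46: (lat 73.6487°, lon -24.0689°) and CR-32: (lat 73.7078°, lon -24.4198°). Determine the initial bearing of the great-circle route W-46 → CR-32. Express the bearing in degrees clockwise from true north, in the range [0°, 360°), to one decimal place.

Δλ = -0.3509°
y = sin Δλ · cos φ₂ = -0.001718
x = cos φ₁ sin φ₂ − sin φ₁ cos φ₂ cos Δλ = 0.001037
θ = atan2(y, x) = -58.8971° → 301.1029° (mod 360°)

301.1°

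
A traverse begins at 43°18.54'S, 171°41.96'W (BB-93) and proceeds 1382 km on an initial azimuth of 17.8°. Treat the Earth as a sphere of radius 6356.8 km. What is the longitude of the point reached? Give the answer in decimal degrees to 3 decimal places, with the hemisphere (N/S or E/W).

167.271°W

BB-93: φ = -43.30900°, λ = -171.69933°
δ = d/R = 1382/6356.8 = 0.217405 rad
φ₂ = arcsin(sin φ₁ cos δ + cos φ₁ sin δ cos θ)
   = arcsin(-0.68593·0.97646 + 0.72767·0.21570·0.95213) = -31.35539°
λ₂ = λ₁ + atan2(sin θ sin δ cos φ₁, cos δ − sin φ₁ sin φ₂) = -167.27089°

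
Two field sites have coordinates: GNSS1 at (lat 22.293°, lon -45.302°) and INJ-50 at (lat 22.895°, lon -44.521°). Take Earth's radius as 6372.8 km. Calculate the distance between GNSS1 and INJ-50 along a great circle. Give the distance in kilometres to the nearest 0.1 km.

Δφ = 0.6020°,  Δλ = 0.7810°
a = sin²(Δφ/2) + cos φ₁ cos φ₂ sin²(Δλ/2) = 0.000067
c = 2·arcsin(√a) = 0.016394 rad = 0.9393°
d = R·c = 6372.8 × 0.016394 = 104.5 km

104.5 km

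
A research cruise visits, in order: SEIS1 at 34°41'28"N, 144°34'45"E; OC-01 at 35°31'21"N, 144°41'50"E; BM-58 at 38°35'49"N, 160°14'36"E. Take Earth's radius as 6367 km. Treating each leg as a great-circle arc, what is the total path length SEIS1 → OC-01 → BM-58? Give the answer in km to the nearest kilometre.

1511 km

SEIS1: φ = +34.69111°, λ = +144.57917°
OC-01: φ = +35.52250°, λ = +144.69722°
BM-58: φ = +38.59694°, λ = +160.24333°
SEIS1→OC-01: c = 0.014608 rad, d = 93.01 km
OC-01→BM-58: c = 0.222770 rad, d = 1418.38 km
Total = 93.01 + 1418.38 = 1511.39 km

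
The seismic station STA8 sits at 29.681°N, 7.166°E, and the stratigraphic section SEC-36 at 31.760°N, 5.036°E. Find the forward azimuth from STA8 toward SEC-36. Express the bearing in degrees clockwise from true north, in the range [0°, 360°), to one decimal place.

Δλ = -2.1300°
y = sin Δλ · cos φ₂ = -0.031602
x = cos φ₁ sin φ₂ − sin φ₁ cos φ₂ cos Δλ = 0.036568
θ = atan2(y, x) = -40.8329° → 319.1671° (mod 360°)

319.2°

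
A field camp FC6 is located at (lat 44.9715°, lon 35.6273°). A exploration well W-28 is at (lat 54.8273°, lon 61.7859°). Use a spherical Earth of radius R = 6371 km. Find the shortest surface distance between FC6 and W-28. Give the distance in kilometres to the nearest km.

2152 km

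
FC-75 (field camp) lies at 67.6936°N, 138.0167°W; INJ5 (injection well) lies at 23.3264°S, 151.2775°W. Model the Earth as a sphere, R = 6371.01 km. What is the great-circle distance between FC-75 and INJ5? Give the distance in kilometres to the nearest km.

Δφ = -91.0200°,  Δλ = -13.2608°
a = sin²(Δφ/2) + cos φ₁ cos φ₂ sin²(Δλ/2) = 0.513547
c = 2·arcsin(√a) = 1.597894 rad = 91.5526°
d = R·c = 6371.01 × 1.597894 = 10180.2 km

10180 km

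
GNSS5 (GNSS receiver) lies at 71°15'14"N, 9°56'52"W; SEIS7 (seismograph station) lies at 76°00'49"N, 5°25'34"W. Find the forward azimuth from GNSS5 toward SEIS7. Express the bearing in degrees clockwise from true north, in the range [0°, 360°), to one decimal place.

GNSS5: φ = +71.25389°, λ = -9.94778°
SEIS7: φ = +76.01361°, λ = -5.42611°
Δλ = 4.5217°
y = sin Δλ · cos φ₂ = 0.019054
x = cos φ₁ sin φ₂ − sin φ₁ cos φ₂ cos Δλ = 0.083690
θ = atan2(y, x) = 12.8262° → 12.8262° (mod 360°)

12.8°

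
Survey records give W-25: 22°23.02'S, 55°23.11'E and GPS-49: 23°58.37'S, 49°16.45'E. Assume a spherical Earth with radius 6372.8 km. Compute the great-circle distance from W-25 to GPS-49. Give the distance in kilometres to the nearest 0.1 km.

649.3 km

W-25: φ = -22.38367°, λ = +55.38517°
GPS-49: φ = -23.97283°, λ = +49.27417°
Δφ = -1.5892°,  Δλ = -6.1110°
a = sin²(Δφ/2) + cos φ₁ cos φ₂ sin²(Δλ/2) = 0.002593
c = 2·arcsin(√a) = 0.101884 rad = 5.8375°
d = R·c = 6372.8 × 0.101884 = 649.3 km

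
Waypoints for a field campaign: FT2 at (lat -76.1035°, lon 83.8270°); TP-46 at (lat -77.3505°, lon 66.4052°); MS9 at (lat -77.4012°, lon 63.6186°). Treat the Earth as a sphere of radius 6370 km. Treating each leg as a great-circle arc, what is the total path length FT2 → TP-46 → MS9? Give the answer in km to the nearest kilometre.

FT2→TP-46: c = 0.072810 rad, d = 463.80 km
TP-46→MS9: c = 0.010665 rad, d = 67.94 km
Total = 463.80 + 67.94 = 531.74 km

532 km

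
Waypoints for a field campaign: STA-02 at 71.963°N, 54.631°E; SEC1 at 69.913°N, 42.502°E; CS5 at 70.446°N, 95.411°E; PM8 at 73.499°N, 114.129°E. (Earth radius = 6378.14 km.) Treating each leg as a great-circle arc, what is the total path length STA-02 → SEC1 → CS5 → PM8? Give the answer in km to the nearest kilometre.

3155 km

STA-02→SEC1: c = 0.077658 rad, d = 495.31 km
SEC1→CS5: c = 0.303384 rad, d = 1935.02 km
CS5→PM8: c = 0.113615 rad, d = 724.66 km
Total = 495.31 + 1935.02 + 724.66 = 3154.99 km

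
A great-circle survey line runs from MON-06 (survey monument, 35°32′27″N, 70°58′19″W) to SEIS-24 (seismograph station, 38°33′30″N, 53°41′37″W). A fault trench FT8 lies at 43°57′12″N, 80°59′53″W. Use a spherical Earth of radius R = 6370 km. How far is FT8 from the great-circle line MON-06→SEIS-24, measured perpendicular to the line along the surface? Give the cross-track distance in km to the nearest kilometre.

MON-06: φ = +35.54083°, λ = -70.97194°
SEIS-24: φ = +38.55833°, λ = -53.69361°
FT8: φ = +43.95333°, λ = -80.99806°
δ₁₃ = central angle MON-06→FT8 = 0.198849 rad  (haversine)
θ₁₃ = bearing MON-06→FT8 = 320.620°,  θ₁₂ = bearing MON-06→SEIS-24 = 72.517°
dₓₜ = R·arcsin(sin δ₁₃ · sin(θ₁₃ − θ₁₂)) = 6370·arcsin(0.19754·sin(248.102°)) = -1174.188 km
|dₓₜ| = 1174.188 km

1174 km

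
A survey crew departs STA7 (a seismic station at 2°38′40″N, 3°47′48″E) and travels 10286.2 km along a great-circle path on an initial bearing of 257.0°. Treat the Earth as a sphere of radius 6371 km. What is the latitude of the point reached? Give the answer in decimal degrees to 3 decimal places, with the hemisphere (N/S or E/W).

13.092°S

STA7: φ = +2.64444°, λ = +3.79667°
δ = d/R = 10286.2/6371 = 1.614535 rad
φ₂ = arcsin(sin φ₁ cos δ + cos φ₁ sin δ cos θ)
   = arcsin(0.04614·-0.04372 + 0.99894·0.99904·-0.22495) = -13.09192°
λ₂ = λ₁ + atan2(sin θ sin δ cos φ₁, cos δ − sin φ₁ sin φ₂) = -88.16311°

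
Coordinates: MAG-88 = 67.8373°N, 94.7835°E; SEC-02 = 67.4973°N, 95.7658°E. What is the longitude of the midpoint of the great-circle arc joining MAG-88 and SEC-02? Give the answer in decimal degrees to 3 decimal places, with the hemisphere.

Bx = cos φ₂ cos Δλ = 0.382671,  By = cos φ₂ sin Δλ = 0.006561
φₘ = atan2(sin φ₁ + sin φ₂, √((cos φ₁ + Bx)² + By²)) = 67.66804°
λₘ = λ₁ + atan2(By, cos φ₁ + Bx) = 95.27820°

95.278°E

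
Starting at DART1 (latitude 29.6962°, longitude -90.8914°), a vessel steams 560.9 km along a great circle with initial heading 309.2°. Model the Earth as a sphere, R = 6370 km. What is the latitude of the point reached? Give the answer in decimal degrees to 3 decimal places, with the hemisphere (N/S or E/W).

δ = d/R = 560.9/6370 = 0.088053 rad
φ₂ = arcsin(sin φ₁ cos δ + cos φ₁ sin δ cos θ)
   = arcsin(0.49540·0.99613 + 0.86866·0.08794·0.63203) = 32.80370°
λ₂ = λ₁ + atan2(sin θ sin δ cos φ₁, cos δ − sin φ₁ sin φ₂) = -95.54191°

32.804°N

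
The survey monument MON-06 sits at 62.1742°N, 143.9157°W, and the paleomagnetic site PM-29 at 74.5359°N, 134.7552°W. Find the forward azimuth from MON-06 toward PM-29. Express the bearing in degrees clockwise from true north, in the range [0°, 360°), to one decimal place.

Δλ = 9.1605°
y = sin Δλ · cos φ₂ = 0.042448
x = cos φ₁ sin φ₂ − sin φ₁ cos φ₂ cos Δλ = 0.217090
θ = atan2(y, x) = 11.0637° → 11.0637° (mod 360°)

11.1°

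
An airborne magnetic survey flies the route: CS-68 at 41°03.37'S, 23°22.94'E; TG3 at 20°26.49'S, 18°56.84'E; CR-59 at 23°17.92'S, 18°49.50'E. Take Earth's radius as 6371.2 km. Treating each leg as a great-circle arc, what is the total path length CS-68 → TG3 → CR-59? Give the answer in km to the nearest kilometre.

CS-68: φ = -41.05617°, λ = +23.38233°
TG3: φ = -20.44150°, λ = +18.94733°
CR-59: φ = -23.29867°, λ = +18.82500°
CS-68→TG3: c = 0.365756 rad, d = 2330.30 km
TG3→CR-59: c = 0.049906 rad, d = 317.96 km
Total = 2330.30 + 317.96 = 2648.27 km

2648 km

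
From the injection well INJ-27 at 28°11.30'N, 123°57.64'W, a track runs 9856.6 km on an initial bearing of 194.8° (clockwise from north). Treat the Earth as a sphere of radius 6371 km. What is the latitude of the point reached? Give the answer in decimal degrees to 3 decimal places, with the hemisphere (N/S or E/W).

57.217°S

INJ-27: φ = +28.18833°, λ = -123.96067°
δ = d/R = 9856.6/6371 = 1.547104 rad
φ₂ = arcsin(sin φ₁ cos δ + cos φ₁ sin δ cos θ)
   = arcsin(0.47237·0.02369 + 0.88140·0.99972·-0.96682) = -57.21709°
λ₂ = λ₁ + atan2(sin θ sin δ cos φ₁, cos δ − sin φ₁ sin φ₂) = -152.10160°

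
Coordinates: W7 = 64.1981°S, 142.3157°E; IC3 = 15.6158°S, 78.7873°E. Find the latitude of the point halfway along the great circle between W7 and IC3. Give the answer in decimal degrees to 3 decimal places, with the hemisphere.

Bx = cos φ₂ cos Δλ = 0.429301,  By = cos φ₂ sin Δλ = -0.862114
φₘ = atan2(sin φ₁ + sin φ₂, √((cos φ₁ + Bx)² + By²)) = -43.76687°
λₘ = λ₁ + atan2(By, cos φ₁ + Bx) = 97.39693°

43.767°S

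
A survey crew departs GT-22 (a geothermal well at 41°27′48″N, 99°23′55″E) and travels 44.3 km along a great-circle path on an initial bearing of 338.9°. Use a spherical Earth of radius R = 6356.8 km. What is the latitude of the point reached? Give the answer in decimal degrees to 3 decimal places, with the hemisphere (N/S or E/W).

41.836°N

GT-22: φ = +41.46333°, λ = +99.39861°
δ = d/R = 44.3/6356.8 = 0.006969 rad
φ₂ = arcsin(sin φ₁ cos δ + cos φ₁ sin δ cos θ)
   = arcsin(0.66214·0.99998 + 0.74938·0.00697·0.93295) = 41.83569°
λ₂ = λ₁ + atan2(sin θ sin δ cos φ₁, cos δ − sin φ₁ sin φ₂) = 99.20568°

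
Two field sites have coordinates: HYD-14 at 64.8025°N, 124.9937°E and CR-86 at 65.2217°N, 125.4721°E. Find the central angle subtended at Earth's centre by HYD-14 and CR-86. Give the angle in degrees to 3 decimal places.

Δφ = 0.4192°,  Δλ = 0.4784°
a = sin²(Δφ/2) + cos φ₁ cos φ₂ sin²(Δλ/2) = 0.000016
c = 2·arcsin(√a) = 0.008122 rad = 0.4654°

0.465°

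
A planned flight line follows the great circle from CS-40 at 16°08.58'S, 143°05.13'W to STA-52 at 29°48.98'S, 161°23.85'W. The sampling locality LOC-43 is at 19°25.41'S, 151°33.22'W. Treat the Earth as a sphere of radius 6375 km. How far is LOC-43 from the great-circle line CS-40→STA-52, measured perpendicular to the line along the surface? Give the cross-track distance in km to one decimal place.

313.7 km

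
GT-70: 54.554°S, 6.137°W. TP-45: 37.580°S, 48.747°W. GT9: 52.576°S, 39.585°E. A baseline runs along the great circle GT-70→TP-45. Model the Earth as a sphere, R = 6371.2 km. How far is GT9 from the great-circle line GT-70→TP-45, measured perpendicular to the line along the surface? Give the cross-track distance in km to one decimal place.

δ₁₃ = central angle GT-70→GT9 = 0.466786 rad  (haversine)
θ₁₃ = bearing GT-70→GT9 = 104.796°,  θ₁₂ = bearing GT-70→TP-45 = 282.758°
dₓₜ = R·arcsin(sin δ₁₃ · sin(θ₁₃ − θ₁₂)) = 6371.2·arcsin(0.45002·sin(-177.961°)) = -102.002 km
|dₓₜ| = 102.002 km

102.0 km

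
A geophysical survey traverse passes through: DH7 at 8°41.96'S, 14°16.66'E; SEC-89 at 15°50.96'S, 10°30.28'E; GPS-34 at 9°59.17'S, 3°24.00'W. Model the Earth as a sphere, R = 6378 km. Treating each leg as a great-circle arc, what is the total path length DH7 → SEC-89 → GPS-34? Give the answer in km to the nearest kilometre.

DH7: φ = -8.69933°, λ = +14.27767°
SEC-89: φ = -15.84933°, λ = +10.50467°
GPS-34: φ = -9.98617°, λ = -3.40000°
DH7→SEC-89: c = 0.140382 rad, d = 895.35 km
SEC-89→GPS-34: c = 0.257590 rad, d = 1642.91 km
Total = 895.35 + 1642.91 = 2538.26 km

2538 km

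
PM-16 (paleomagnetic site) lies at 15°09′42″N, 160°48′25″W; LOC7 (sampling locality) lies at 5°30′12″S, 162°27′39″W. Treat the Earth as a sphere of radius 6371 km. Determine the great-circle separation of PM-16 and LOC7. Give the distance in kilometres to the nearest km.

PM-16: φ = +15.16167°, λ = -160.80694°
LOC7: φ = -5.50333°, λ = -162.46083°
Δφ = -20.6650°,  Δλ = -1.6539°
a = sin²(Δφ/2) + cos φ₁ cos φ₂ sin²(Δλ/2) = 0.032370
c = 2·arcsin(√a) = 0.361805 rad = 20.7299°
d = R·c = 6371 × 0.361805 = 2305.1 km

2305 km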